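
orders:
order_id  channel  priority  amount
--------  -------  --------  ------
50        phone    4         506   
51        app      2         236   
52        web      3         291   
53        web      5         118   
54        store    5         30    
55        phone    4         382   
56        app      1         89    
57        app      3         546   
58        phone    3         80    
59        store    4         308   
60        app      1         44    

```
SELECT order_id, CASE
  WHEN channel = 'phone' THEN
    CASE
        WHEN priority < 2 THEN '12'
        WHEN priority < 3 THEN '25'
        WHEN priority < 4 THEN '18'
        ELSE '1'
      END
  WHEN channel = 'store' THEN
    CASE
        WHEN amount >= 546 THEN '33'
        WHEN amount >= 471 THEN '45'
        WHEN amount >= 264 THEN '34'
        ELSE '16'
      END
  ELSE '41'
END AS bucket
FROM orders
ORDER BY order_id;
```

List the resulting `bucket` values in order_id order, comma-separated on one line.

1, 41, 41, 41, 16, 1, 41, 41, 18, 34, 41

order_id=50: channel='phone' → inner[ELSE] → 1
order_id=51: channel='app' → outer ELSE → 41
order_id=52: channel='web' → outer ELSE → 41
order_id=53: channel='web' → outer ELSE → 41
order_id=54: channel='store' → inner[ELSE] → 16
order_id=55: channel='phone' → inner[ELSE] → 1
order_id=56: channel='app' → outer ELSE → 41
order_id=57: channel='app' → outer ELSE → 41
order_id=58: channel='phone' → inner[priority < 4] → 18
order_id=59: channel='store' → inner[amount >= 264] → 34
order_id=60: channel='app' → outer ELSE → 41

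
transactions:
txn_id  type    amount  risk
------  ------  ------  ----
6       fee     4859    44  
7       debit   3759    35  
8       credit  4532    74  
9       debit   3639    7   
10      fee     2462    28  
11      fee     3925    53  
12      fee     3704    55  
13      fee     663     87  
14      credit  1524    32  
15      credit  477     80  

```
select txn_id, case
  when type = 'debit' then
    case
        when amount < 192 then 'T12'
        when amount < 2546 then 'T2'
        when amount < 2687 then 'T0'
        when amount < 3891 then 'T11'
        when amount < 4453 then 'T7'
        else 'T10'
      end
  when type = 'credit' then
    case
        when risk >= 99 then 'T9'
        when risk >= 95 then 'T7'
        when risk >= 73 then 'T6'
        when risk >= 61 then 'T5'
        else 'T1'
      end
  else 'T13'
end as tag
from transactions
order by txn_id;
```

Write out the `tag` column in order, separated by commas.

txn_id=6: type='fee' → outer ELSE → T13
txn_id=7: type='debit' → inner[amount < 3891] → T11
txn_id=8: type='credit' → inner[risk >= 73] → T6
txn_id=9: type='debit' → inner[amount < 3891] → T11
txn_id=10: type='fee' → outer ELSE → T13
txn_id=11: type='fee' → outer ELSE → T13
txn_id=12: type='fee' → outer ELSE → T13
txn_id=13: type='fee' → outer ELSE → T13
txn_id=14: type='credit' → inner[ELSE] → T1
txn_id=15: type='credit' → inner[risk >= 73] → T6

T13, T11, T6, T11, T13, T13, T13, T13, T1, T6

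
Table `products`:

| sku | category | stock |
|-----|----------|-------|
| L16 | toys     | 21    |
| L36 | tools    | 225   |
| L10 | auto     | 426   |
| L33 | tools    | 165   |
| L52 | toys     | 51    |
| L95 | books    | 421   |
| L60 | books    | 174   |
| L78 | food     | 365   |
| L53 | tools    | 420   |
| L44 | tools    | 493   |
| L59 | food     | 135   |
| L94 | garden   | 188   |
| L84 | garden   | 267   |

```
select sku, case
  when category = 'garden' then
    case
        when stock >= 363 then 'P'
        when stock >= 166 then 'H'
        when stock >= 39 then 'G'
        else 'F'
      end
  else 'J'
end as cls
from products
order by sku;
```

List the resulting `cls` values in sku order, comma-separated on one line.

sku=L10: category='auto' → outer ELSE → J
sku=L16: category='toys' → outer ELSE → J
sku=L33: category='tools' → outer ELSE → J
sku=L36: category='tools' → outer ELSE → J
sku=L44: category='tools' → outer ELSE → J
sku=L52: category='toys' → outer ELSE → J
sku=L53: category='tools' → outer ELSE → J
sku=L59: category='food' → outer ELSE → J
sku=L60: category='books' → outer ELSE → J
sku=L78: category='food' → outer ELSE → J
sku=L84: category='garden' → inner[stock >= 166] → H
sku=L94: category='garden' → inner[stock >= 166] → H
sku=L95: category='books' → outer ELSE → J

J, J, J, J, J, J, J, J, J, J, H, H, J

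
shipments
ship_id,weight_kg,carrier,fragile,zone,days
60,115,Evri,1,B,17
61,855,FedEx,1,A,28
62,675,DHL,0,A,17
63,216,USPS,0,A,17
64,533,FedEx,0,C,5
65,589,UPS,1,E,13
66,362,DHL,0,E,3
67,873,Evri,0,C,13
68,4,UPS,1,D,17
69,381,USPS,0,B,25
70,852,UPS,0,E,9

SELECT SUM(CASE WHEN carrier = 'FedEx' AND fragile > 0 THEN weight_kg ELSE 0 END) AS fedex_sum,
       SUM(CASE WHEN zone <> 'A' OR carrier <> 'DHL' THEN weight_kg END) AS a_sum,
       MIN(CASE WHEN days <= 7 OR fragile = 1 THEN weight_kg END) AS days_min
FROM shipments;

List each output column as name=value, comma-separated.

[fedex_sum: carrier = 'FedEx' AND fragile > 0]
ship_id=60: ✗
ship_id=61: ✓ → 855
ship_id=62: ✗
ship_id=63: ✗
ship_id=64: ✗
ship_id=65: ✗
ship_id=66: ✗
ship_id=67: ✗
ship_id=68: ✗
ship_id=69: ✗
ship_id=70: ✗
fedex_sum = 855
—
[a_sum: zone <> 'A' OR carrier <> 'DHL']
ship_id=60: ✓ → 115
ship_id=61: ✓ → 855
ship_id=62: ✗
ship_id=63: ✓ → 216
ship_id=64: ✓ → 533
ship_id=65: ✓ → 589
ship_id=66: ✓ → 362
ship_id=67: ✓ → 873
ship_id=68: ✓ → 4
ship_id=69: ✓ → 381
ship_id=70: ✓ → 852
a_sum = 115 + 855 + 216 + 533 + 589 + 362 + 873 + 4 + 381 + 852 = 4780
—
[days_min: days <= 7 OR fragile = 1]
ship_id=60: ✓ → 115
ship_id=61: ✓ → 855
ship_id=62: ✗
ship_id=63: ✗
ship_id=64: ✓ → 533
ship_id=65: ✓ → 589
ship_id=66: ✓ → 362
ship_id=67: ✗
ship_id=68: ✓ → 4
ship_id=69: ✗
ship_id=70: ✗
days_min = MIN(115, 855, 533, 589, 362, 4) = 4

fedex_sum=855, a_sum=4780, days_min=4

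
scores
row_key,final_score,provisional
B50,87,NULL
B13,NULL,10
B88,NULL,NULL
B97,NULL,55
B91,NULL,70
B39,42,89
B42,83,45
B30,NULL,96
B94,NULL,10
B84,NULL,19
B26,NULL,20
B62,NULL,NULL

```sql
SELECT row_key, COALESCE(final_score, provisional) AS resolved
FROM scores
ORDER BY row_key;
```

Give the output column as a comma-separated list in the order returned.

row_key=B13: final_score=NULL, provisional=10 → 10
row_key=B26: final_score=NULL, provisional=20 → 20
row_key=B30: final_score=NULL, provisional=96 → 96
row_key=B39: final_score=42 → 42
row_key=B42: final_score=83 → 83
row_key=B50: final_score=87 → 87
row_key=B62: final_score=NULL, provisional=NULL (all NULL) → NULL
row_key=B84: final_score=NULL, provisional=19 → 19
row_key=B88: final_score=NULL, provisional=NULL (all NULL) → NULL
row_key=B91: final_score=NULL, provisional=70 → 70
row_key=B94: final_score=NULL, provisional=10 → 10
row_key=B97: final_score=NULL, provisional=55 → 55

10, 20, 96, 42, 83, 87, NULL, 19, NULL, 70, 10, 55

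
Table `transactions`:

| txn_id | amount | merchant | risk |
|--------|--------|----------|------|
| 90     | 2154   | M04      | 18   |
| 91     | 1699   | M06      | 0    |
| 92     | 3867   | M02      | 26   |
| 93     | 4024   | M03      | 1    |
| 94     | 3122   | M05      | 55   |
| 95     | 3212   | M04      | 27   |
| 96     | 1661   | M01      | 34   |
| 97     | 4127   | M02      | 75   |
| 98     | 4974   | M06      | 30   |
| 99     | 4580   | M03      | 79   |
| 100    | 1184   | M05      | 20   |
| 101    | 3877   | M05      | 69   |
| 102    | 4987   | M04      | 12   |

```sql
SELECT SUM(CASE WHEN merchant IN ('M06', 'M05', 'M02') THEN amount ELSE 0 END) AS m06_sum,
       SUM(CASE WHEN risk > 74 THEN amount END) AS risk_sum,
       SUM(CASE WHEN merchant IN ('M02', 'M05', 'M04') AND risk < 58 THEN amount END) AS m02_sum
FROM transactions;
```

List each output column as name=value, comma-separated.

m06_sum=22850, risk_sum=8707, m02_sum=18526

[m06_sum: merchant IN ('M06', 'M05', 'M02')]
txn_id=90: ✗
txn_id=91: ✓ → 1699
txn_id=92: ✓ → 3867
txn_id=93: ✗
txn_id=94: ✓ → 3122
txn_id=95: ✗
txn_id=96: ✗
txn_id=97: ✓ → 4127
txn_id=98: ✓ → 4974
txn_id=99: ✗
txn_id=100: ✓ → 1184
txn_id=101: ✓ → 3877
txn_id=102: ✗
m06_sum = 1699 + 3867 + 3122 + 4127 + 4974 + 1184 + 3877 = 22850
—
[risk_sum: risk > 74]
txn_id=90: ✗
txn_id=91: ✗
txn_id=92: ✗
txn_id=93: ✗
txn_id=94: ✗
txn_id=95: ✗
txn_id=96: ✗
txn_id=97: ✓ → 4127
txn_id=98: ✗
txn_id=99: ✓ → 4580
txn_id=100: ✗
txn_id=101: ✗
txn_id=102: ✗
risk_sum = 4127 + 4580 = 8707
—
[m02_sum: merchant IN ('M02', 'M05', 'M04') AND risk < 58]
txn_id=90: ✓ → 2154
txn_id=91: ✗
txn_id=92: ✓ → 3867
txn_id=93: ✗
txn_id=94: ✓ → 3122
txn_id=95: ✓ → 3212
txn_id=96: ✗
txn_id=97: ✗
txn_id=98: ✗
txn_id=99: ✗
txn_id=100: ✓ → 1184
txn_id=101: ✗
txn_id=102: ✓ → 4987
m02_sum = 2154 + 3867 + 3122 + 3212 + 1184 + 4987 = 18526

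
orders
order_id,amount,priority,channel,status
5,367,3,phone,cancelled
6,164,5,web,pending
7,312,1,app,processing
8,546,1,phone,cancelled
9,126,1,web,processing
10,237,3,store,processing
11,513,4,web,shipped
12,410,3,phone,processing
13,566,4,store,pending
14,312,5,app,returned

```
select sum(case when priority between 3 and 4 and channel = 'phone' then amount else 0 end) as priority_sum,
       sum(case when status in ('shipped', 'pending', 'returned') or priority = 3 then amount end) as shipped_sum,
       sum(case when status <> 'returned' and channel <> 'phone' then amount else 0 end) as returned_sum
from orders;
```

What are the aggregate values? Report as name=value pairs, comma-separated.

priority_sum=777, shipped_sum=2569, returned_sum=1918

[priority_sum: priority between 3 and 4 and channel = 'phone']
order_id=5: ✓ → 367
order_id=6: ✗
order_id=7: ✗
order_id=8: ✗
order_id=9: ✗
order_id=10: ✗
order_id=11: ✗
order_id=12: ✓ → 410
order_id=13: ✗
order_id=14: ✗
priority_sum = 367 + 410 = 777
—
[shipped_sum: status in ('shipped', 'pending', 'returned') or priority = 3]
order_id=5: ✓ → 367
order_id=6: ✓ → 164
order_id=7: ✗
order_id=8: ✗
order_id=9: ✗
order_id=10: ✓ → 237
order_id=11: ✓ → 513
order_id=12: ✓ → 410
order_id=13: ✓ → 566
order_id=14: ✓ → 312
shipped_sum = 367 + 164 + 237 + 513 + 410 + 566 + 312 = 2569
—
[returned_sum: status <> 'returned' and channel <> 'phone']
order_id=5: ✗
order_id=6: ✓ → 164
order_id=7: ✓ → 312
order_id=8: ✗
order_id=9: ✓ → 126
order_id=10: ✓ → 237
order_id=11: ✓ → 513
order_id=12: ✗
order_id=13: ✓ → 566
order_id=14: ✗
returned_sum = 164 + 312 + 126 + 237 + 513 + 566 = 1918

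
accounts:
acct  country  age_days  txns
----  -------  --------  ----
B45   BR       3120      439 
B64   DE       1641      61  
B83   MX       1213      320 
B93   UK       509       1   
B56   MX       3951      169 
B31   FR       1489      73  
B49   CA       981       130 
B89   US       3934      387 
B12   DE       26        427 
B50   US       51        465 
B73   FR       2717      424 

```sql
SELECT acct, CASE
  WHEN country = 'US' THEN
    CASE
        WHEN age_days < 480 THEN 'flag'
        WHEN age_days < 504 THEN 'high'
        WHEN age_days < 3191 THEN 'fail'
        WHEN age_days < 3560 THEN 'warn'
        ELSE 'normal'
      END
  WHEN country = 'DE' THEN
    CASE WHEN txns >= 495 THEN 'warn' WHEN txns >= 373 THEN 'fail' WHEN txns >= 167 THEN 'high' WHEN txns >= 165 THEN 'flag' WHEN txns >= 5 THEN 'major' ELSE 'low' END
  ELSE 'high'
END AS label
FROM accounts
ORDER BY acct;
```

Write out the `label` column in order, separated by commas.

fail, high, high, high, flag, high, major, high, high, normal, high

acct=B12: country='DE' → inner[txns >= 373] → fail
acct=B31: country='FR' → outer ELSE → high
acct=B45: country='BR' → outer ELSE → high
acct=B49: country='CA' → outer ELSE → high
acct=B50: country='US' → inner[age_days < 480] → flag
acct=B56: country='MX' → outer ELSE → high
acct=B64: country='DE' → inner[txns >= 5] → major
acct=B73: country='FR' → outer ELSE → high
acct=B83: country='MX' → outer ELSE → high
acct=B89: country='US' → inner[ELSE] → normal
acct=B93: country='UK' → outer ELSE → high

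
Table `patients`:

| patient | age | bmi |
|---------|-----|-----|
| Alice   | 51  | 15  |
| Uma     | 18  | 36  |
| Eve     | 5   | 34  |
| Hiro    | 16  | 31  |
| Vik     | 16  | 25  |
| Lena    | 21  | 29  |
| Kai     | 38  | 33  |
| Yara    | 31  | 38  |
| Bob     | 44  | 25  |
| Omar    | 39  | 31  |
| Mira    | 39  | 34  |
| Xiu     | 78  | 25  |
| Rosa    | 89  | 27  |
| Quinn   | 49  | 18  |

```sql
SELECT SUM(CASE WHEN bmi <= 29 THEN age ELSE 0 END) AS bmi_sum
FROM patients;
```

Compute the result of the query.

patient=Alice: ✓ → 51
patient=Uma: ✗
patient=Eve: ✗
patient=Hiro: ✗
patient=Vik: ✓ → 16
patient=Lena: ✓ → 21
patient=Kai: ✗
patient=Yara: ✗
patient=Bob: ✓ → 44
patient=Omar: ✗
patient=Mira: ✗
patient=Xiu: ✓ → 78
patient=Rosa: ✓ → 89
patient=Quinn: ✓ → 49
bmi_sum = 51 + 16 + 21 + 44 + 78 + 89 + 49 = 348

348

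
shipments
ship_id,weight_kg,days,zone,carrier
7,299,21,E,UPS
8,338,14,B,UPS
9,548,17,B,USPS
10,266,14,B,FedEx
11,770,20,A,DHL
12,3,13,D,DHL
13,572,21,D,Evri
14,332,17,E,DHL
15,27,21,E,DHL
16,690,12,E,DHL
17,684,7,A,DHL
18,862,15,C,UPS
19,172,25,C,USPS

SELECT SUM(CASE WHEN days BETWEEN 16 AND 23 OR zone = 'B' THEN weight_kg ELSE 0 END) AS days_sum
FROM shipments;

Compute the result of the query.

ship_id=7: ✓ → 299
ship_id=8: ✓ → 338
ship_id=9: ✓ → 548
ship_id=10: ✓ → 266
ship_id=11: ✓ → 770
ship_id=12: ✗
ship_id=13: ✓ → 572
ship_id=14: ✓ → 332
ship_id=15: ✓ → 27
ship_id=16: ✗
ship_id=17: ✗
ship_id=18: ✗
ship_id=19: ✗
days_sum = 299 + 338 + 548 + 266 + 770 + 572 + 332 + 27 = 3152

3152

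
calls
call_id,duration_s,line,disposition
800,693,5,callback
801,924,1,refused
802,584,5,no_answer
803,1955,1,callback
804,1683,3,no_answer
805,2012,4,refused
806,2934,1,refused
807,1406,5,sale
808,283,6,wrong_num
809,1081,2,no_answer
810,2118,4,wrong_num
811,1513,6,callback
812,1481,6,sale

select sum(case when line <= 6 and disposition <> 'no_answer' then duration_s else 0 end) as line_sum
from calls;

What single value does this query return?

15319

call_id=800: ✓ → 693
call_id=801: ✓ → 924
call_id=802: ✗
call_id=803: ✓ → 1955
call_id=804: ✗
call_id=805: ✓ → 2012
call_id=806: ✓ → 2934
call_id=807: ✓ → 1406
call_id=808: ✓ → 283
call_id=809: ✗
call_id=810: ✓ → 2118
call_id=811: ✓ → 1513
call_id=812: ✓ → 1481
line_sum = 693 + 924 + 1955 + 2012 + 2934 + 1406 + 283 + 2118 + 1513 + 1481 = 15319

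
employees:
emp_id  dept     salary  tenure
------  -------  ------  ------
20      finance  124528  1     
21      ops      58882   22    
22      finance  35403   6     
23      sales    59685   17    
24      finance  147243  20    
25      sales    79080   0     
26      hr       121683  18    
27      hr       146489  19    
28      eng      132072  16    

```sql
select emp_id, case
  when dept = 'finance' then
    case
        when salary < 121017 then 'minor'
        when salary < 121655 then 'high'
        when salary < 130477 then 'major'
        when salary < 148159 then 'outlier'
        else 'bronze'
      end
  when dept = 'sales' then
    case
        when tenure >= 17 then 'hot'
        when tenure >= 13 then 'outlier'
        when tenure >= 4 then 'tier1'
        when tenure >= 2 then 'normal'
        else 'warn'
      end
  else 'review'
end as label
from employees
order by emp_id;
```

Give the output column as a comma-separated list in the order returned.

major, review, minor, hot, outlier, warn, review, review, review

emp_id=20: dept='finance' → inner[salary < 130477] → major
emp_id=21: dept='ops' → outer ELSE → review
emp_id=22: dept='finance' → inner[salary < 121017] → minor
emp_id=23: dept='sales' → inner[tenure >= 17] → hot
emp_id=24: dept='finance' → inner[salary < 148159] → outlier
emp_id=25: dept='sales' → inner[ELSE] → warn
emp_id=26: dept='hr' → outer ELSE → review
emp_id=27: dept='hr' → outer ELSE → review
emp_id=28: dept='eng' → outer ELSE → review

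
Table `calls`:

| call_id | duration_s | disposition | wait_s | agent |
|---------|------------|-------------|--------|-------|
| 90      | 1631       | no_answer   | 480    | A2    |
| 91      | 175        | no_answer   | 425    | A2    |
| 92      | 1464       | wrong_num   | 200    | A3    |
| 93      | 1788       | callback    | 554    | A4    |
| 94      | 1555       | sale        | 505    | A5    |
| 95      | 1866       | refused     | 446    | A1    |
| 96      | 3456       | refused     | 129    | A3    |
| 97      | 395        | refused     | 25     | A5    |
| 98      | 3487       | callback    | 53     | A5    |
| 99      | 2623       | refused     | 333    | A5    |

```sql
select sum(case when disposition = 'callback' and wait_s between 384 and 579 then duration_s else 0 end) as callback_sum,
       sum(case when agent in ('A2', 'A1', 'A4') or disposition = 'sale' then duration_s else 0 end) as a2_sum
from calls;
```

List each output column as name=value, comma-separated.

[callback_sum: disposition = 'callback' and wait_s between 384 and 579]
call_id=90: ✗
call_id=91: ✗
call_id=92: ✗
call_id=93: ✓ → 1788
call_id=94: ✗
call_id=95: ✗
call_id=96: ✗
call_id=97: ✗
call_id=98: ✗
call_id=99: ✗
callback_sum = 1788
—
[a2_sum: agent in ('A2', 'A1', 'A4') or disposition = 'sale']
call_id=90: ✓ → 1631
call_id=91: ✓ → 175
call_id=92: ✗
call_id=93: ✓ → 1788
call_id=94: ✓ → 1555
call_id=95: ✓ → 1866
call_id=96: ✗
call_id=97: ✗
call_id=98: ✗
call_id=99: ✗
a2_sum = 1631 + 175 + 1788 + 1555 + 1866 = 7015

callback_sum=1788, a2_sum=7015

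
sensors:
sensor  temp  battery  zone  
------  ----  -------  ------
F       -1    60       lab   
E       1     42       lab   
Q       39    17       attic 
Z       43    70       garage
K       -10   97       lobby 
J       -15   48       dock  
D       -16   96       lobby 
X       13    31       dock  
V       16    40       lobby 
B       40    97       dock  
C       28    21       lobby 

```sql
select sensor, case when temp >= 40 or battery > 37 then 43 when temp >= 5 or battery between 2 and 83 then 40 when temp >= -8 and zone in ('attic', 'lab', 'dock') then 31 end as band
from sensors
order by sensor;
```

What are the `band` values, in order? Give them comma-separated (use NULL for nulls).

sensor=B: temp >= 40 or battery > 37 → 43
sensor=C: temp >= 5 or battery between 2 and 83 → 40
sensor=D: temp >= 40 or battery > 37 → 43
sensor=E: temp >= 40 or battery > 37 → 43
sensor=F: temp >= 40 or battery > 37 → 43
sensor=J: temp >= 40 or battery > 37 → 43
sensor=K: temp >= 40 or battery > 37 → 43
sensor=Q: temp >= 5 or battery between 2 and 83 → 40
sensor=V: temp >= 40 or battery > 37 → 43
sensor=X: temp >= 5 or battery between 2 and 83 → 40
sensor=Z: temp >= 40 or battery > 37 → 43

43, 40, 43, 43, 43, 43, 43, 40, 43, 40, 43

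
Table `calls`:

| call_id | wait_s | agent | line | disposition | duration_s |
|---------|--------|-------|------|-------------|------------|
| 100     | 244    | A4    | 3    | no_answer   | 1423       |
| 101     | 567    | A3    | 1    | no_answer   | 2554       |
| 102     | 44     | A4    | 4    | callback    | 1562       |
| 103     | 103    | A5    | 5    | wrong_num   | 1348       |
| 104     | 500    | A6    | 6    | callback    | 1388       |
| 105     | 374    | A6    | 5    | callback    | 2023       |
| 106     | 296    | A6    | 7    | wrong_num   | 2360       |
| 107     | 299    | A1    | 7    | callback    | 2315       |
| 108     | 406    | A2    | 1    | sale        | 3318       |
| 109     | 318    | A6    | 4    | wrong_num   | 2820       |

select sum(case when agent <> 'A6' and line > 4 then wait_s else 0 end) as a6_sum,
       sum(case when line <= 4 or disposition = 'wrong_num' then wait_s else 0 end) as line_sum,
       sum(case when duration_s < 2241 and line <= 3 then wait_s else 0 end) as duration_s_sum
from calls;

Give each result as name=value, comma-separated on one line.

a6_sum=402, line_sum=1978, duration_s_sum=244

[a6_sum: agent <> 'A6' and line > 4]
call_id=100: ✗
call_id=101: ✗
call_id=102: ✗
call_id=103: ✓ → 103
call_id=104: ✗
call_id=105: ✗
call_id=106: ✗
call_id=107: ✓ → 299
call_id=108: ✗
call_id=109: ✗
a6_sum = 103 + 299 = 402
—
[line_sum: line <= 4 or disposition = 'wrong_num']
call_id=100: ✓ → 244
call_id=101: ✓ → 567
call_id=102: ✓ → 44
call_id=103: ✓ → 103
call_id=104: ✗
call_id=105: ✗
call_id=106: ✓ → 296
call_id=107: ✗
call_id=108: ✓ → 406
call_id=109: ✓ → 318
line_sum = 244 + 567 + 44 + 103 + 296 + 406 + 318 = 1978
—
[duration_s_sum: duration_s < 2241 and line <= 3]
call_id=100: ✓ → 244
call_id=101: ✗
call_id=102: ✗
call_id=103: ✗
call_id=104: ✗
call_id=105: ✗
call_id=106: ✗
call_id=107: ✗
call_id=108: ✗
call_id=109: ✗
duration_s_sum = 244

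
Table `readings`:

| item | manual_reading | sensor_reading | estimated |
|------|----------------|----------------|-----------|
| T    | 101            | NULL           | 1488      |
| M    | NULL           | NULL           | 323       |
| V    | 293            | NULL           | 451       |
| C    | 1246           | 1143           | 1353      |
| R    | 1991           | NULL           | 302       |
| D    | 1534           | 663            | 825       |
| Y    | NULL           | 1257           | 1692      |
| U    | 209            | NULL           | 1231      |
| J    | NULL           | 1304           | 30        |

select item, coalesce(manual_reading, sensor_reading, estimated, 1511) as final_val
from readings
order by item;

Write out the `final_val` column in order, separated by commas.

1246, 1534, 1304, 323, 1991, 101, 209, 293, 1257

item=C: manual_reading=1246 → 1246
item=D: manual_reading=1534 → 1534
item=J: manual_reading=NULL, sensor_reading=1304 → 1304
item=M: manual_reading=NULL, sensor_reading=NULL, estimated=323 → 323
item=R: manual_reading=1991 → 1991
item=T: manual_reading=101 → 101
item=U: manual_reading=209 → 209
item=V: manual_reading=293 → 293
item=Y: manual_reading=NULL, sensor_reading=1257 → 1257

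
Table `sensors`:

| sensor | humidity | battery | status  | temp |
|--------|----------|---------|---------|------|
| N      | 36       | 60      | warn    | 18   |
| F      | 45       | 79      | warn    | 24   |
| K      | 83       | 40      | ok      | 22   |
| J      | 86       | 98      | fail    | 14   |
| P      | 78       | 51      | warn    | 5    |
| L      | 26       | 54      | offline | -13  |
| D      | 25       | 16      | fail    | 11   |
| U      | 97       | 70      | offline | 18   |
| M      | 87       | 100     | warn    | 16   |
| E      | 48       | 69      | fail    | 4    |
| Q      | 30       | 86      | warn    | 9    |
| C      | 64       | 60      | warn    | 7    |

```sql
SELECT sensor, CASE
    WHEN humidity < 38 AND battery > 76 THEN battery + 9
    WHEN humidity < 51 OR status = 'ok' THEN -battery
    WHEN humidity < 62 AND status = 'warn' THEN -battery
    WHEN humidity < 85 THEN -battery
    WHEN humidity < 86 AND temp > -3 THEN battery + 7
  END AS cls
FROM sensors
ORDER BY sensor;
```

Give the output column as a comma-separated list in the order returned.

sensor=C: humidity < 85 → -60
sensor=D: humidity < 51 OR status = 'ok' → -16
sensor=E: humidity < 51 OR status = 'ok' → -69
sensor=F: humidity < 51 OR status = 'ok' → -79
sensor=J: (no match → NULL) → NULL
sensor=K: humidity < 51 OR status = 'ok' → -40
sensor=L: humidity < 51 OR status = 'ok' → -54
sensor=M: (no match → NULL) → NULL
sensor=N: humidity < 51 OR status = 'ok' → -60
sensor=P: humidity < 85 → -51
sensor=Q: humidity < 38 AND battery > 76 → 95
sensor=U: (no match → NULL) → NULL

-60, -16, -69, -79, NULL, -40, -54, NULL, -60, -51, 95, NULL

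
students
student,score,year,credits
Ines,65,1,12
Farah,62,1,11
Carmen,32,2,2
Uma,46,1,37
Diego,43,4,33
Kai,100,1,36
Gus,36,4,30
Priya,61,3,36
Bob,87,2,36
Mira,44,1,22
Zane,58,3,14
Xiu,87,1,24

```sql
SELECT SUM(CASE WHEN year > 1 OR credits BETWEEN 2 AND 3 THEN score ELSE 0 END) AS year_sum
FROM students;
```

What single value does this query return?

317

student=Ines: ✗
student=Farah: ✗
student=Carmen: ✓ → 32
student=Uma: ✗
student=Diego: ✓ → 43
student=Kai: ✗
student=Gus: ✓ → 36
student=Priya: ✓ → 61
student=Bob: ✓ → 87
student=Mira: ✗
student=Zane: ✓ → 58
student=Xiu: ✗
year_sum = 32 + 43 + 36 + 61 + 87 + 58 = 317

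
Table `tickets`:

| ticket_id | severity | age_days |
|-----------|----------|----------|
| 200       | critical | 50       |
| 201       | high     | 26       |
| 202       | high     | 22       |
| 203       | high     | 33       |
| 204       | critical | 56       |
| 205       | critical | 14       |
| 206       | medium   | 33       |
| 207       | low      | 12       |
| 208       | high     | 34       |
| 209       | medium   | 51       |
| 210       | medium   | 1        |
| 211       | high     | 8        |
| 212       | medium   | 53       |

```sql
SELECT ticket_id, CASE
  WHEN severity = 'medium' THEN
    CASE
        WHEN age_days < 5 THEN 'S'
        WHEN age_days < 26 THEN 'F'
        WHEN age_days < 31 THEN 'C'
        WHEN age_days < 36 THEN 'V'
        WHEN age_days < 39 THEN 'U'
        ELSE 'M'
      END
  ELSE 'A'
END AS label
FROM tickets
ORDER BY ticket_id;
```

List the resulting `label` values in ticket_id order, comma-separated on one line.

ticket_id=200: severity='critical' → outer ELSE → A
ticket_id=201: severity='high' → outer ELSE → A
ticket_id=202: severity='high' → outer ELSE → A
ticket_id=203: severity='high' → outer ELSE → A
ticket_id=204: severity='critical' → outer ELSE → A
ticket_id=205: severity='critical' → outer ELSE → A
ticket_id=206: severity='medium' → inner[age_days < 36] → V
ticket_id=207: severity='low' → outer ELSE → A
ticket_id=208: severity='high' → outer ELSE → A
ticket_id=209: severity='medium' → inner[ELSE] → M
ticket_id=210: severity='medium' → inner[age_days < 5] → S
ticket_id=211: severity='high' → outer ELSE → A
ticket_id=212: severity='medium' → inner[ELSE] → M

A, A, A, A, A, A, V, A, A, M, S, A, M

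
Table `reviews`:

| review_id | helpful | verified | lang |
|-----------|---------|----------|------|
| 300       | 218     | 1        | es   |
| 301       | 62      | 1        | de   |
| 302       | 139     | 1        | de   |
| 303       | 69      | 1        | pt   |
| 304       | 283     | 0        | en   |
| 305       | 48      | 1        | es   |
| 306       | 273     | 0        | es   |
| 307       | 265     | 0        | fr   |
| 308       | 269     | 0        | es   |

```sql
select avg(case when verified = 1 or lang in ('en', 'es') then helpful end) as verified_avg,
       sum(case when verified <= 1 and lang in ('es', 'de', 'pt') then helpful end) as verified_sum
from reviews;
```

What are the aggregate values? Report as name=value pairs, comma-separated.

verified_avg=170.125, verified_sum=1078

[verified_avg: verified = 1 or lang in ('en', 'es')]
review_id=300: ✓ → 218
review_id=301: ✓ → 62
review_id=302: ✓ → 139
review_id=303: ✓ → 69
review_id=304: ✓ → 283
review_id=305: ✓ → 48
review_id=306: ✓ → 273
review_id=307: ✗
review_id=308: ✓ → 269
verified_avg = (218 + 62 + 139 + 69 + 283 + 48 + 273 + 269) / 8 = 170.125
—
[verified_sum: verified <= 1 and lang in ('es', 'de', 'pt')]
review_id=300: ✓ → 218
review_id=301: ✓ → 62
review_id=302: ✓ → 139
review_id=303: ✓ → 69
review_id=304: ✗
review_id=305: ✓ → 48
review_id=306: ✓ → 273
review_id=307: ✗
review_id=308: ✓ → 269
verified_sum = 218 + 62 + 139 + 69 + 48 + 273 + 269 = 1078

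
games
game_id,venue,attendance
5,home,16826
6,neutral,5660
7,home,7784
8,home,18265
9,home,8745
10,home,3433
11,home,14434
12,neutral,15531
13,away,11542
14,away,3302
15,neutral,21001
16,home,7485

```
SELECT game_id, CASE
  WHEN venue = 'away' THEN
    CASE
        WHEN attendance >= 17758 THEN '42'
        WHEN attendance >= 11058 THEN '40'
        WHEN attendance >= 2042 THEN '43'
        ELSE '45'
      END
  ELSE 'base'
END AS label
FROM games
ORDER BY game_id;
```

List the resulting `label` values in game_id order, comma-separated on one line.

game_id=5: venue='home' → outer ELSE → base
game_id=6: venue='neutral' → outer ELSE → base
game_id=7: venue='home' → outer ELSE → base
game_id=8: venue='home' → outer ELSE → base
game_id=9: venue='home' → outer ELSE → base
game_id=10: venue='home' → outer ELSE → base
game_id=11: venue='home' → outer ELSE → base
game_id=12: venue='neutral' → outer ELSE → base
game_id=13: venue='away' → inner[attendance >= 11058] → 40
game_id=14: venue='away' → inner[attendance >= 2042] → 43
game_id=15: venue='neutral' → outer ELSE → base
game_id=16: venue='home' → outer ELSE → base

base, base, base, base, base, base, base, base, 40, 43, base, base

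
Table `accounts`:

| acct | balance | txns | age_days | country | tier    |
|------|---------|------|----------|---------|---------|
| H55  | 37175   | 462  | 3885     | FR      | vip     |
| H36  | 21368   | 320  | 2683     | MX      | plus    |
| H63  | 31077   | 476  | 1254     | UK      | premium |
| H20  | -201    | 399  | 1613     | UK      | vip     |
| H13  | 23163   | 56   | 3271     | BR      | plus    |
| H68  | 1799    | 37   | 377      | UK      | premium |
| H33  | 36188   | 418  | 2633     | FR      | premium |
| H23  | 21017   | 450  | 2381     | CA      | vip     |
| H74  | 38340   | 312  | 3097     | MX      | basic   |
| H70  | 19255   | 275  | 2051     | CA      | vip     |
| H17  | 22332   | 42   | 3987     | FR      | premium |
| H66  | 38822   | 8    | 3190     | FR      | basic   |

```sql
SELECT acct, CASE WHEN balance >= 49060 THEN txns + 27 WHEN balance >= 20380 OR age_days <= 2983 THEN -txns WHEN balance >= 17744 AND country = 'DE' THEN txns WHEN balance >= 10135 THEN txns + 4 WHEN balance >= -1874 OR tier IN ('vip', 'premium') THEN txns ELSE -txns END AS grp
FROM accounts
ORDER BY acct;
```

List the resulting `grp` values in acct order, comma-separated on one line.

-56, -42, -399, -450, -418, -320, -462, -476, -8, -37, -275, -312

acct=H13: balance >= 20380 OR age_days <= 2983 → -56
acct=H17: balance >= 20380 OR age_days <= 2983 → -42
acct=H20: balance >= 20380 OR age_days <= 2983 → -399
acct=H23: balance >= 20380 OR age_days <= 2983 → -450
acct=H33: balance >= 20380 OR age_days <= 2983 → -418
acct=H36: balance >= 20380 OR age_days <= 2983 → -320
acct=H55: balance >= 20380 OR age_days <= 2983 → -462
acct=H63: balance >= 20380 OR age_days <= 2983 → -476
acct=H66: balance >= 20380 OR age_days <= 2983 → -8
acct=H68: balance >= 20380 OR age_days <= 2983 → -37
acct=H70: balance >= 20380 OR age_days <= 2983 → -275
acct=H74: balance >= 20380 OR age_days <= 2983 → -312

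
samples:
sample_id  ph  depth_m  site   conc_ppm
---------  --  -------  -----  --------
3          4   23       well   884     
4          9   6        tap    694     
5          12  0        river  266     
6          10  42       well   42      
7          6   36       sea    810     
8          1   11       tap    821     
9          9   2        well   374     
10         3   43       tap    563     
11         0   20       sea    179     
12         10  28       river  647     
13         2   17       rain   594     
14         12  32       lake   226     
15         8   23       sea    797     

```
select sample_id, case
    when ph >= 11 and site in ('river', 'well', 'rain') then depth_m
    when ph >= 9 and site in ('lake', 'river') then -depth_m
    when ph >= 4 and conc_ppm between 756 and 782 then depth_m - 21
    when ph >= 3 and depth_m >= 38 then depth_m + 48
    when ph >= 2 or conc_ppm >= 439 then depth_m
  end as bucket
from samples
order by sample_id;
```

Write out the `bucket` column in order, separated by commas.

23, 6, 0, 90, 36, 11, 2, 91, NULL, -28, 17, -32, 23

sample_id=3: ph >= 2 or conc_ppm >= 439 → 23
sample_id=4: ph >= 2 or conc_ppm >= 439 → 6
sample_id=5: ph >= 11 and site in ('river', 'well', 'rain') → 0
sample_id=6: ph >= 3 and depth_m >= 38 → 90
sample_id=7: ph >= 2 or conc_ppm >= 439 → 36
sample_id=8: ph >= 2 or conc_ppm >= 439 → 11
sample_id=9: ph >= 2 or conc_ppm >= 439 → 2
sample_id=10: ph >= 3 and depth_m >= 38 → 91
sample_id=11: (no match → NULL) → NULL
sample_id=12: ph >= 9 and site in ('lake', 'river') → -28
sample_id=13: ph >= 2 or conc_ppm >= 439 → 17
sample_id=14: ph >= 9 and site in ('lake', 'river') → -32
sample_id=15: ph >= 2 or conc_ppm >= 439 → 23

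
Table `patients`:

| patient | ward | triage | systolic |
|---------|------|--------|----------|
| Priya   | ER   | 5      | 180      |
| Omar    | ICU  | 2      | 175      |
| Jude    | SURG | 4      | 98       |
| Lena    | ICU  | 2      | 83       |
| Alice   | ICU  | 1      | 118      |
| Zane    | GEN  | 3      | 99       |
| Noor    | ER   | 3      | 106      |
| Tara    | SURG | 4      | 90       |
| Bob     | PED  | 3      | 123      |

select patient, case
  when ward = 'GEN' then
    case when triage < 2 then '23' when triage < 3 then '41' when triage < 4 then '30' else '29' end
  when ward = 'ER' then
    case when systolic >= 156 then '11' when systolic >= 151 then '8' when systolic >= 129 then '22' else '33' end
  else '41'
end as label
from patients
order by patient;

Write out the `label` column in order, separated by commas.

41, 41, 41, 41, 33, 41, 11, 41, 30

patient=Alice: ward='ICU' → outer ELSE → 41
patient=Bob: ward='PED' → outer ELSE → 41
patient=Jude: ward='SURG' → outer ELSE → 41
patient=Lena: ward='ICU' → outer ELSE → 41
patient=Noor: ward='ER' → inner[ELSE] → 33
patient=Omar: ward='ICU' → outer ELSE → 41
patient=Priya: ward='ER' → inner[systolic >= 156] → 11
patient=Tara: ward='SURG' → outer ELSE → 41
patient=Zane: ward='GEN' → inner[triage < 4] → 30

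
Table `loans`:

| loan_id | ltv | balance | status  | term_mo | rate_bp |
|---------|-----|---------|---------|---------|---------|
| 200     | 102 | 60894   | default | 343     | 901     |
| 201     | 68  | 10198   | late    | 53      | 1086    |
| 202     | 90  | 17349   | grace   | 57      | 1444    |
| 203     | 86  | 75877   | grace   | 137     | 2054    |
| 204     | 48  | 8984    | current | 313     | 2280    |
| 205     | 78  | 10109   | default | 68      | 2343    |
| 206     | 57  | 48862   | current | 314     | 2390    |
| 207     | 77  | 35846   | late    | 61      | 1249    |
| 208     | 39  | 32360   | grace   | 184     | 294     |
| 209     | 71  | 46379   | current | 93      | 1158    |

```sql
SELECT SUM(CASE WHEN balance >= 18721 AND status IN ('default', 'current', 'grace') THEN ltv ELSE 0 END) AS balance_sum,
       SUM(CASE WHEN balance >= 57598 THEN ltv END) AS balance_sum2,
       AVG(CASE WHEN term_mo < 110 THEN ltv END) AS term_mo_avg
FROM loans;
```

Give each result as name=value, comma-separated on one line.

[balance_sum: balance >= 18721 AND status IN ('default', 'current', 'grace')]
loan_id=200: ✓ → 102
loan_id=201: ✗
loan_id=202: ✗
loan_id=203: ✓ → 86
loan_id=204: ✗
loan_id=205: ✗
loan_id=206: ✓ → 57
loan_id=207: ✗
loan_id=208: ✓ → 39
loan_id=209: ✓ → 71
balance_sum = 102 + 86 + 57 + 39 + 71 = 355
—
[balance_sum2: balance >= 57598]
loan_id=200: ✓ → 102
loan_id=201: ✗
loan_id=202: ✗
loan_id=203: ✓ → 86
loan_id=204: ✗
loan_id=205: ✗
loan_id=206: ✗
loan_id=207: ✗
loan_id=208: ✗
loan_id=209: ✗
balance_sum2 = 102 + 86 = 188
—
[term_mo_avg: term_mo < 110]
loan_id=200: ✗
loan_id=201: ✓ → 68
loan_id=202: ✓ → 90
loan_id=203: ✗
loan_id=204: ✗
loan_id=205: ✓ → 78
loan_id=206: ✗
loan_id=207: ✓ → 77
loan_id=208: ✗
loan_id=209: ✓ → 71
term_mo_avg = (68 + 90 + 78 + 77 + 71) / 5 = 76.8

balance_sum=355, balance_sum2=188, term_mo_avg=76.8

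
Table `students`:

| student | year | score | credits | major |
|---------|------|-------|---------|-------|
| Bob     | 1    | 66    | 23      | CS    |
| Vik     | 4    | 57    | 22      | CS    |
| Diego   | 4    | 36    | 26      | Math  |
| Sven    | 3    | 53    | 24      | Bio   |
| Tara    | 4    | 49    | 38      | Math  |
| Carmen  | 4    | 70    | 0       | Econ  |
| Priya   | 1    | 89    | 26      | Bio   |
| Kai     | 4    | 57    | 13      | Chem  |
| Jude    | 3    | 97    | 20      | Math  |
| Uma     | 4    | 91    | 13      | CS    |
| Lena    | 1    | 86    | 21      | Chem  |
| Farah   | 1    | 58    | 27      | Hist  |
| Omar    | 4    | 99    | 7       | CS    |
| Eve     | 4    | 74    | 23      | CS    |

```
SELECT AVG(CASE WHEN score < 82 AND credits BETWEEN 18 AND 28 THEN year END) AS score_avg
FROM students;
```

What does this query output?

2.8333333333

student=Bob: ✓ → 1
student=Vik: ✓ → 4
student=Diego: ✓ → 4
student=Sven: ✓ → 3
student=Tara: ✗
student=Carmen: ✗
student=Priya: ✗
student=Kai: ✗
student=Jude: ✗
student=Uma: ✗
student=Lena: ✗
student=Farah: ✓ → 1
student=Omar: ✗
student=Eve: ✓ → 4
score_avg = (1 + 4 + 4 + 3 + 1 + 4) / 6 = 2.8333333333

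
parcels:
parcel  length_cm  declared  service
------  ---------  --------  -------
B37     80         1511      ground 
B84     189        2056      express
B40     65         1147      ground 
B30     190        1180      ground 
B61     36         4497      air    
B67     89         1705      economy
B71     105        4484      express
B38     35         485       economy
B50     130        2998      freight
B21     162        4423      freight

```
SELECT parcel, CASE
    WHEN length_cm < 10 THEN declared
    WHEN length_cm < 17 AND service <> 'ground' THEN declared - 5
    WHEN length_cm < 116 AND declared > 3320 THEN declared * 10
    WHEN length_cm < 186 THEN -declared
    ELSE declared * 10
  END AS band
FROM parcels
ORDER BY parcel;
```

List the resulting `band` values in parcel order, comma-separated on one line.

parcel=B21: length_cm < 186 → -4423
parcel=B30: ELSE → 11800
parcel=B37: length_cm < 186 → -1511
parcel=B38: length_cm < 186 → -485
parcel=B40: length_cm < 186 → -1147
parcel=B50: length_cm < 186 → -2998
parcel=B61: length_cm < 116 AND declared > 3320 → 44970
parcel=B67: length_cm < 186 → -1705
parcel=B71: length_cm < 116 AND declared > 3320 → 44840
parcel=B84: ELSE → 20560

-4423, 11800, -1511, -485, -1147, -2998, 44970, -1705, 44840, 20560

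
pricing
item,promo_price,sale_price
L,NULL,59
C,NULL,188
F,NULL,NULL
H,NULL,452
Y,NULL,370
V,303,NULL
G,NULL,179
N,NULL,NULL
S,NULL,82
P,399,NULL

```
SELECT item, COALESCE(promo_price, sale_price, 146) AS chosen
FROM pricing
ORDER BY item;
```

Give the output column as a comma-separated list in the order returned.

item=C: promo_price=NULL, sale_price=188 → 188
item=F: promo_price=NULL, sale_price=NULL, → literal 146 → 146
item=G: promo_price=NULL, sale_price=179 → 179
item=H: promo_price=NULL, sale_price=452 → 452
item=L: promo_price=NULL, sale_price=59 → 59
item=N: promo_price=NULL, sale_price=NULL, → literal 146 → 146
item=P: promo_price=399 → 399
item=S: promo_price=NULL, sale_price=82 → 82
item=V: promo_price=303 → 303
item=Y: promo_price=NULL, sale_price=370 → 370

188, 146, 179, 452, 59, 146, 399, 82, 303, 370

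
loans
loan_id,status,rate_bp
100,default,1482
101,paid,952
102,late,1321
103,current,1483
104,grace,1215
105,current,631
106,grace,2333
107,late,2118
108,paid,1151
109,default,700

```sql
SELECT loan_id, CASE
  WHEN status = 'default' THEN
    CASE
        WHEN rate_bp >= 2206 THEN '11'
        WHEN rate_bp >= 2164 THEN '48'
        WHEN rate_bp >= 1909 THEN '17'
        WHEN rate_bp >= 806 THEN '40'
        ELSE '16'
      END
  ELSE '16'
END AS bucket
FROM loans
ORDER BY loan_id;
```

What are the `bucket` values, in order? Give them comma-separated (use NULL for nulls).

loan_id=100: status='default' → inner[rate_bp >= 806] → 40
loan_id=101: status='paid' → outer ELSE → 16
loan_id=102: status='late' → outer ELSE → 16
loan_id=103: status='current' → outer ELSE → 16
loan_id=104: status='grace' → outer ELSE → 16
loan_id=105: status='current' → outer ELSE → 16
loan_id=106: status='grace' → outer ELSE → 16
loan_id=107: status='late' → outer ELSE → 16
loan_id=108: status='paid' → outer ELSE → 16
loan_id=109: status='default' → inner[ELSE] → 16

40, 16, 16, 16, 16, 16, 16, 16, 16, 16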